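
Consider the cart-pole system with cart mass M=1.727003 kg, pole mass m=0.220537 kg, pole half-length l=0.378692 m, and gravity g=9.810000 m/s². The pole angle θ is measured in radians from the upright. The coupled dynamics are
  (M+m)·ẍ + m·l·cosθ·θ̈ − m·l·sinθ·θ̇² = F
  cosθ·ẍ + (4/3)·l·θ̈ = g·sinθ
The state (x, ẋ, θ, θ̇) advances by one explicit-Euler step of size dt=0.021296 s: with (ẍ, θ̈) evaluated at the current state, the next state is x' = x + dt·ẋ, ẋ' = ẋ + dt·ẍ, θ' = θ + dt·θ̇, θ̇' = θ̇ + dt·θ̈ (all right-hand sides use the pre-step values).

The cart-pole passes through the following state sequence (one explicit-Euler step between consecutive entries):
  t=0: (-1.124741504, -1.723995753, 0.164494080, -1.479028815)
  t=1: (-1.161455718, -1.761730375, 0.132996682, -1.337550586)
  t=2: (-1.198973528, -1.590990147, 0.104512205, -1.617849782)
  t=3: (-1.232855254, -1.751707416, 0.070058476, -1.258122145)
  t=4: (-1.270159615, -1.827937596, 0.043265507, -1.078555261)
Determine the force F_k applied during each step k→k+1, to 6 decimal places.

F_0 = -2.933445 N
F_1 = 14.505018 N
F_2 = -13.317525 N
F_3 = -6.278106 N

step 0→1:
  ẍ = (ẋ'−ẋ)/dt = (-1.761730375−-1.723995753)/0.021296 = -1.771911
  θ̈ = (θ̇'−θ̇)/dt = (-1.337550586−-1.479028815)/0.021296 = 6.643418
  sinθ=0.163753, cosθ=0.986501
  F = (M+m)·ẍ + m·l·cosθ·θ̈ − m·l·sinθ·θ̇² = -3.450868 + 0.547340 − 0.029917 = -2.933445
step 1→2:
  ẍ = (ẋ'−ẋ)/dt = (-1.590990147−-1.761730375)/0.021296 = 8.017479
  θ̈ = (θ̇'−θ̇)/dt = (-1.617849782−-1.337550586)/0.021296 = -13.162058
  sinθ=0.132605, cosθ=0.991169
  F = (M+m)·ẍ + m·l·cosθ·θ̈ − m·l·sinθ·θ̇² = 15.614361 + -1.089530 − 0.019813 = 14.505018
step 2→3:
  ẍ = (ẋ'−ẋ)/dt = (-1.751707416−-1.590990147)/0.021296 = -7.546829
  θ̈ = (θ̇'−θ̇)/dt = (-1.258122145−-1.617849782)/0.021296 = 16.891794
  sinθ=0.104322, cosθ=0.994544
  F = (M+m)·ẍ + m·l·cosθ·θ̈ − m·l·sinθ·θ̇² = -14.697751 + 1.403031 − 0.022804 = -13.317525
step 3→4:
  ẍ = (ẋ'−ẋ)/dt = (-1.827937596−-1.751707416)/0.021296 = -3.579554
  θ̈ = (θ̇'−θ̇)/dt = (-1.078555261−-1.258122145)/0.021296 = 8.431954
  sinθ=0.070001, cosθ=0.997547
  F = (M+m)·ẍ + m·l·cosθ·θ̈ − m·l·sinθ·θ̇² = -6.971324 + 0.702472 − 0.009254 = -6.278106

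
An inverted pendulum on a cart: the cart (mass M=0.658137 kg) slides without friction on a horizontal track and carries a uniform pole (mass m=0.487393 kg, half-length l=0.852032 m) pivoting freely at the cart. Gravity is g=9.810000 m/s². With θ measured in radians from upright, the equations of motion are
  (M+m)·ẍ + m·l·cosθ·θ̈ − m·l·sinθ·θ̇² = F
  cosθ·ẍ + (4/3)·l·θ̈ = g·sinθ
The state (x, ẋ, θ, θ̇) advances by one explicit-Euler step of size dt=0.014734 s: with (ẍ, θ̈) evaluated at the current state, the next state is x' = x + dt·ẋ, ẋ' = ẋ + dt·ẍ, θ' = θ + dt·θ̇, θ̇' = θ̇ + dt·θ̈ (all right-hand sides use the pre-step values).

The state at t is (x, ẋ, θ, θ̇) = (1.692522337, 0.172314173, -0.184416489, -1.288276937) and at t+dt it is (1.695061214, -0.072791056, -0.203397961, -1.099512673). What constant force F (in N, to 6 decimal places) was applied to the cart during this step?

ẍ = (ẋ'−ẋ)/dt = (-0.072791056−0.172314173)/0.014734 = -16.635349
θ̈ = (θ̇'−θ̇)/dt = (-1.099512673−-1.288276937)/0.014734 = 12.811474
sinθ=-0.183373, cosθ=0.983043
F = (M+m)·ẍ + m·l·cosθ·θ̈ − m·l·sinθ·θ̇² = -19.056291 + 5.230064 − -0.126383 = -13.699844

F = -13.699844 N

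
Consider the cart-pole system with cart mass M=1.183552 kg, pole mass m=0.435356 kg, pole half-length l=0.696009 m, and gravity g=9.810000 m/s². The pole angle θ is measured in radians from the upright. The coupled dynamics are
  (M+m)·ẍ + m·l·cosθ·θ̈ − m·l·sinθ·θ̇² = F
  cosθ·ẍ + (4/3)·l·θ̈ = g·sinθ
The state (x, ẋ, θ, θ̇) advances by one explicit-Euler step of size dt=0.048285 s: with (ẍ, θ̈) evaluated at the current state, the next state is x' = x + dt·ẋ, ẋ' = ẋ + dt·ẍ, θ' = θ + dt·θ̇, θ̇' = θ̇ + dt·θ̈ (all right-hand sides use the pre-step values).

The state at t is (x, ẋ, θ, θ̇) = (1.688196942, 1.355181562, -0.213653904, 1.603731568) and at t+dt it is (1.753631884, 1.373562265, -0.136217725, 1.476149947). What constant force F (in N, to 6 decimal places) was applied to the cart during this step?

F = -0.000917 N

ẍ = (ẋ'−ẋ)/dt = (1.373562265−1.355181562)/0.048285 = 0.380671
θ̈ = (θ̇'−θ̇)/dt = (1.476149947−1.603731568)/0.048285 = -2.642262
sinθ=-0.212032, cosθ=0.977263
F = (M+m)·ẍ + m·l·cosθ·θ̈ − m·l·sinθ·θ̇² = 0.616271 + -0.782432 − -0.165244 = -0.000917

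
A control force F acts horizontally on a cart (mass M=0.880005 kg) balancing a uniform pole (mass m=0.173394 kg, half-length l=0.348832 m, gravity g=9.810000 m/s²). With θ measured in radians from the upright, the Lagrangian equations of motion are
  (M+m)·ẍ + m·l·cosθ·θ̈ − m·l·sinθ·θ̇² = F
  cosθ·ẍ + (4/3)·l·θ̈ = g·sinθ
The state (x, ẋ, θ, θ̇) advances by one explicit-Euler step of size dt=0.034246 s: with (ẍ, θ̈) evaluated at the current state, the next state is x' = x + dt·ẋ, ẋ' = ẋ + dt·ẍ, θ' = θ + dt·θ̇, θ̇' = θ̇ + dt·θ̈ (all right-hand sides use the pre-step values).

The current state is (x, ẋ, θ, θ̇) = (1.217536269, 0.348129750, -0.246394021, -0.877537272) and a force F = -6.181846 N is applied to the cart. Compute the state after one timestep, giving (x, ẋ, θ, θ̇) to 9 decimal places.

sinθ=-0.243908480, cosθ=0.969798254
temp = (F + m·l·θ̇²·sinθ)/(M+m) = (-6.181846 + -0.011360787)/1.053399 = -5.879260173
θ̈ = (g·sinθ − cosθ·temp)/(l·(4/3 − m·cos²θ/(M+m))) = 8.048906526
ẍ = temp − m·l·θ̈·cosθ/(M+m) = -6.327464210
Euler: x'=1.217536269+0.034246·0.348129750=1.229458320, ẋ'=0.348129750+0.034246·-6.327464210=0.131439411
       θ'=-0.246394021+0.034246·-0.877537272=-0.276446162, θ̇'=-0.877537272+0.034246·8.048906526=-0.601894419

(1.229458320, 0.131439411, -0.276446162, -0.601894419)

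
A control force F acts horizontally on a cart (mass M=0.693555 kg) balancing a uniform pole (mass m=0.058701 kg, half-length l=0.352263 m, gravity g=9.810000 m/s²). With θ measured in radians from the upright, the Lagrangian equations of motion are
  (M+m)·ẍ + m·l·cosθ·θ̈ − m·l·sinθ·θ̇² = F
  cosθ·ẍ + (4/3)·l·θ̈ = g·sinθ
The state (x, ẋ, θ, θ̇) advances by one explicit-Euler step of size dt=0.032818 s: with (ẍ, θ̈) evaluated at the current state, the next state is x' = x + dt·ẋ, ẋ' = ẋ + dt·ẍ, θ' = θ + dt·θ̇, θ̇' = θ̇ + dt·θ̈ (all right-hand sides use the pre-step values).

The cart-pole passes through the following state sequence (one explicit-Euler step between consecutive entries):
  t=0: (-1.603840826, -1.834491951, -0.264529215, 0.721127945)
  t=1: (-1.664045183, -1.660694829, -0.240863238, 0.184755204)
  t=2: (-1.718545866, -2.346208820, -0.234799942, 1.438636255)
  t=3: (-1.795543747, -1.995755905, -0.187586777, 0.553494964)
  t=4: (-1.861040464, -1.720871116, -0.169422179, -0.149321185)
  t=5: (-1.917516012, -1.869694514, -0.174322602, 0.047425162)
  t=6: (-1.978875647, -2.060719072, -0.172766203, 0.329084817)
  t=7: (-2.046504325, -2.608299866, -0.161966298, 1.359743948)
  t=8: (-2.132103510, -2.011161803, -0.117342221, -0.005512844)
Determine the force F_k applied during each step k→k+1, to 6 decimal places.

F_0 = 3.660393 N
F_1 = -14.945974 N
F_2 = 7.500645 N
F_3 = 5.867039 N
F_4 = -3.289068 N
F_5 = -4.203887 N
F_6 = -11.911555 N
F_7 = 12.844825 N

step 0→1:
  ẍ = (ẋ'−ẋ)/dt = (-1.660694829−-1.834491951)/0.032818 = 5.295787
  θ̈ = (θ̇'−θ̇)/dt = (0.184755204−0.721127945)/0.032818 = -16.343858
  sinθ=-0.261455, cosθ=0.965216
  F = (M+m)·ẍ + m·l·cosθ·θ̈ − m·l·sinθ·θ̇² = 3.983787 + -0.326206 − -0.002811 = 3.660393
step 1→2:
  ẍ = (ẋ'−ẋ)/dt = (-2.346208820−-1.660694829)/0.032818 = -20.888354
  θ̈ = (θ̇'−θ̇)/dt = (1.438636255−0.184755204)/0.032818 = 38.207114
  sinθ=-0.238541, cosθ=0.971132
  F = (M+m)·ẍ + m·l·cosθ·θ̈ − m·l·sinθ·θ̇² = -15.713389 + 0.767247 − -0.000168 = -14.945974
step 2→3:
  ẍ = (ẋ'−ẋ)/dt = (-1.995755905−-2.346208820)/0.032818 = 10.678680
  θ̈ = (θ̇'−θ̇)/dt = (0.553494964−1.438636255)/0.032818 = -26.971214
  sinθ=-0.232648, cosθ=0.972561
  F = (M+m)·ẍ + m·l·cosθ·θ̈ − m·l·sinθ·θ̇² = 8.033101 + -0.542413 − -0.009957 = 7.500645
step 3→4:
  ẍ = (ẋ'−ẋ)/dt = (-1.720871116−-1.995755905)/0.032818 = 8.376037
  θ̈ = (θ̇'−θ̇)/dt = (-0.149321185−0.553494964)/0.032818 = -21.415569
  sinθ=-0.186489, cosθ=0.982457
  F = (M+m)·ẍ + m·l·cosθ·θ̈ − m·l·sinθ·θ̇² = 6.300924 + -0.435067 − -0.001181 = 5.867039
step 4→5:
  ẍ = (ẋ'−ẋ)/dt = (-1.869694514−-1.720871116)/0.032818 = -4.534810
  θ̈ = (θ̇'−θ̇)/dt = (0.047425162−-0.149321185)/0.032818 = 5.995074
  sinθ=-0.168613, cosθ=0.985682
  F = (M+m)·ẍ + m·l·cosθ·θ̈ − m·l·sinθ·θ̇² = -3.411338 + 0.122192 − -0.000078 = -3.289068
step 5→6:
  ẍ = (ẋ'−ẋ)/dt = (-2.060719072−-1.869694514)/0.032818 = -5.820725
  θ̈ = (θ̇'−θ̇)/dt = (0.329084817−0.047425162)/0.032818 = 8.582475
  sinθ=-0.173441, cosθ=0.984844
  F = (M+m)·ẍ + m·l·cosθ·θ̈ − m·l·sinθ·θ̇² = -4.378675 + 0.174780 − -0.000008 = -4.203887
step 6→7:
  ẍ = (ẋ'−ẋ)/dt = (-2.608299866−-2.060719072)/0.032818 = -16.685380
  θ̈ = (θ̇'−θ̇)/dt = (1.359743948−0.329084817)/0.032818 = 31.405300
  sinθ=-0.171908, cosθ=0.985113
  F = (M+m)·ẍ + m·l·cosθ·θ̈ − m·l·sinθ·θ̇² = -12.551677 + 0.639737 − -0.000385 = -11.911555
step 7→8:
  ẍ = (ẋ'−ẋ)/dt = (-2.011161803−-2.608299866)/0.032818 = 18.195443
  θ̈ = (θ̇'−θ̇)/dt = (-0.005512844−1.359743948)/0.032818 = -41.600853
  sinθ=-0.161259, cosθ=0.986912
  F = (M+m)·ẍ + m·l·cosθ·θ̈ − m·l·sinθ·θ̇² = 13.687632 + -0.848972 − -0.006165 = 12.844825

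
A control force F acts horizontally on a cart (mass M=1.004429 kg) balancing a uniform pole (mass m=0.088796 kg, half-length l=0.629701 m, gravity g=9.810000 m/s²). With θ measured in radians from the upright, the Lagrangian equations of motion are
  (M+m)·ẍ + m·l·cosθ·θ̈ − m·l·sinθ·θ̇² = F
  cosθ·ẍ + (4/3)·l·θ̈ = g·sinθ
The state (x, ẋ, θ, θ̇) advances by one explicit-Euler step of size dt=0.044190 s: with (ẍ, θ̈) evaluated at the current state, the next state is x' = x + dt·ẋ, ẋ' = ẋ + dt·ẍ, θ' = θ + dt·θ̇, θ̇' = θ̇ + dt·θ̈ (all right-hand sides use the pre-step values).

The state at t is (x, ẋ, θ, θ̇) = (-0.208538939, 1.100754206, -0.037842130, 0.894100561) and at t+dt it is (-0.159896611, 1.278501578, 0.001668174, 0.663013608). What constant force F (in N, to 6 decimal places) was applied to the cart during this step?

ẍ = (ẋ'−ẋ)/dt = (1.278501578−1.100754206)/0.044190 = 4.022344
θ̈ = (θ̇'−θ̇)/dt = (0.663013608−0.894100561)/0.044190 = -5.229395
sinθ=-0.037833, cosθ=0.999284
F = (M+m)·ẍ + m·l·cosθ·θ̈ − m·l·sinθ·θ̇² = 4.397327 + -0.292192 − -0.001691 = 4.106826

F = 4.106826 N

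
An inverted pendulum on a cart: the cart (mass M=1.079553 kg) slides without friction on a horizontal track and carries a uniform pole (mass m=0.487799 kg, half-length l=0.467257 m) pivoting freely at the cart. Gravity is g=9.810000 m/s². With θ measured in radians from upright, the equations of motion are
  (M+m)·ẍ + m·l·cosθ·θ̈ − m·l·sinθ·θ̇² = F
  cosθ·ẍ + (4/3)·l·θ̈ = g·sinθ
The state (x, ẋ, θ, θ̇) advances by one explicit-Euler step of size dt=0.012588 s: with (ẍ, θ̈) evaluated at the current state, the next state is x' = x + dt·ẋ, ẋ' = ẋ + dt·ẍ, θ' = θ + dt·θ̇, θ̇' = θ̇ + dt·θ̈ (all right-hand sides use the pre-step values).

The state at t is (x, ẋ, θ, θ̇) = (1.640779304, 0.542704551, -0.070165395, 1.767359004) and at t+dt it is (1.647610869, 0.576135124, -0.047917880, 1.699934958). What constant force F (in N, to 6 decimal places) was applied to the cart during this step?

F = 2.994582 N

ẍ = (ẋ'−ẋ)/dt = (0.576135124−0.542704551)/0.012588 = 2.655749
θ̈ = (θ̇'−θ̇)/dt = (1.699934958−1.767359004)/0.012588 = -5.356216
sinθ=-0.070108, cosθ=0.997539
F = (M+m)·ẍ + m·l·cosθ·θ̈ − m·l·sinθ·θ̇² = 4.162494 + -1.217825 − -0.049913 = 2.994582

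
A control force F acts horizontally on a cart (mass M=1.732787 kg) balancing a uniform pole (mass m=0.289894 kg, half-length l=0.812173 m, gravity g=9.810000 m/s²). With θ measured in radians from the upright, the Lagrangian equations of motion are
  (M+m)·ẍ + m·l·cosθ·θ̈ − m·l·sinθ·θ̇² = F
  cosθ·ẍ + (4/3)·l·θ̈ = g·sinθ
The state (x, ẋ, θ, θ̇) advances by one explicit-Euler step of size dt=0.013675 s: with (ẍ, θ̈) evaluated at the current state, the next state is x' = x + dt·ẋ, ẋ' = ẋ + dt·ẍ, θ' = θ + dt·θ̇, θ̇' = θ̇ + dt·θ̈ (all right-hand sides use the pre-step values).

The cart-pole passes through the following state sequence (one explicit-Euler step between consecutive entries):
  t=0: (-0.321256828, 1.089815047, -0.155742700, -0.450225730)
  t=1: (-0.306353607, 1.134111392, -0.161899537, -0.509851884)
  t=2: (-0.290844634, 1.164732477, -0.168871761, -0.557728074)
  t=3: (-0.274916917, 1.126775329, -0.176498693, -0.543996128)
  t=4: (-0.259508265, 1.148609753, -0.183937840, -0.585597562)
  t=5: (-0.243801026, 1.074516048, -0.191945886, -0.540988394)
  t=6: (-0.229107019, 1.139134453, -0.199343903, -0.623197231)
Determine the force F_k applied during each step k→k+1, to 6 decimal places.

step 0→1:
  ẍ = (ẋ'−ẋ)/dt = (1.134111392−1.089815047)/0.013675 = 3.239221
  θ̈ = (θ̇'−θ̇)/dt = (-0.509851884−-0.450225730)/0.013675 = -4.360231
  sinθ=-0.155114, cosθ=0.987897
  F = (M+m)·ẍ + m·l·cosθ·θ̈ − m·l·sinθ·θ̇² = 6.551910 + -1.014165 − -0.007403 = 5.545148
step 1→2:
  ẍ = (ẋ'−ẋ)/dt = (1.164732477−1.134111392)/0.013675 = 2.239202
  θ̈ = (θ̇'−θ̇)/dt = (-0.557728074−-0.509851884)/0.013675 = -3.501001
  sinθ=-0.161193, cosθ=0.986923
  F = (M+m)·ẍ + m·l·cosθ·θ̈ − m·l·sinθ·θ̇² = 4.529191 + -0.813511 − -0.009866 = 3.725546
step 2→3:
  ẍ = (ẋ'−ẋ)/dt = (1.126775329−1.164732477)/0.013675 = -2.775660
  θ̈ = (θ̇'−θ̇)/dt = (-0.543996128−-0.557728074)/0.013675 = 1.004164
  sinθ=-0.168070, cosθ=0.985775
  F = (M+m)·ẍ + m·l·cosθ·θ̈ − m·l·sinθ·θ̇² = -5.614274 + 0.233061 − -0.012309 = -5.368904
step 3→4:
  ẍ = (ẋ'−ẋ)/dt = (1.148609753−1.126775329)/0.013675 = 1.596667
  θ̈ = (θ̇'−θ̇)/dt = (-0.585597562−-0.543996128)/0.013675 = -3.042152
  sinθ=-0.175584, cosθ=0.984464
  F = (M+m)·ẍ + m·l·cosθ·θ̈ − m·l·sinθ·θ̇² = 3.229549 + -0.705129 − -0.012234 = 2.536653
step 4→5:
  ẍ = (ẋ'−ẋ)/dt = (1.074516048−1.148609753)/0.013675 = -5.418187
  θ̈ = (θ̇'−θ̇)/dt = (-0.540988394−-0.585597562)/0.013675 = 3.262096
  sinθ=-0.182902, cosθ=0.983131
  F = (M+m)·ẍ + m·l·cosθ·θ̈ − m·l·sinθ·θ̇² = -10.959264 + 0.755085 − -0.014767 = -10.189411
step 5→6:
  ẍ = (ẋ'−ẋ)/dt = (1.139134453−1.074516048)/0.013675 = 4.725295
  θ̈ = (θ̇'−θ̇)/dt = (-0.623197231−-0.540988394)/0.013675 = -6.011615
  sinθ=-0.190769, cosθ=0.981635
  F = (M+m)·ẍ + m·l·cosθ·θ̈ − m·l·sinθ·θ̇² = 9.557764 + -1.389405 − -0.013145 = 8.181504

F_0 = 5.545148 N
F_1 = 3.725546 N
F_2 = -5.368904 N
F_3 = 2.536653 N
F_4 = -10.189411 N
F_5 = 8.181504 N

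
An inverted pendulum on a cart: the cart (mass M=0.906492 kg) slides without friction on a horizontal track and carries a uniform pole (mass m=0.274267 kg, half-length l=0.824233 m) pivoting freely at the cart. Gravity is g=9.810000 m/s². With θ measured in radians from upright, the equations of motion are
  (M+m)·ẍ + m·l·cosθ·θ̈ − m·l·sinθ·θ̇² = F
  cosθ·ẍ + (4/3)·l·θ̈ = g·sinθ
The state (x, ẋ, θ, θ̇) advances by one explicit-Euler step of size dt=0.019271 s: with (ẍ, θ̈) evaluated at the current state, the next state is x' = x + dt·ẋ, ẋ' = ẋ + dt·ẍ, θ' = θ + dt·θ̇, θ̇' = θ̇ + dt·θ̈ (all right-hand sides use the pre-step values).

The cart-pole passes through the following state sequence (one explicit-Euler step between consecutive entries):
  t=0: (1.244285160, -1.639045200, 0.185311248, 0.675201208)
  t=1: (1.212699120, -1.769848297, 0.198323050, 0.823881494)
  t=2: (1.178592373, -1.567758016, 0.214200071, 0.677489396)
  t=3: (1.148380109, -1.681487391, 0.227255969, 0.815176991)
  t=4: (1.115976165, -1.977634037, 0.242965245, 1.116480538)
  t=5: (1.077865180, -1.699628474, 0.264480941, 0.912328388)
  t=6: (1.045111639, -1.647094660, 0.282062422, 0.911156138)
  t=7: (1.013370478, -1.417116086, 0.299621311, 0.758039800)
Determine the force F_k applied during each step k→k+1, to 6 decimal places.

step 0→1:
  ẍ = (ẋ'−ẋ)/dt = (-1.769848297−-1.639045200)/0.019271 = -6.787561
  θ̈ = (θ̇'−θ̇)/dt = (0.823881494−0.675201208)/0.019271 = 7.715235
  sinθ=0.184252, cosθ=0.982879
  F = (M+m)·ẍ + m·l·cosθ·θ̈ − m·l·sinθ·θ̇² = -8.014474 + 1.714244 − 0.018989 = -6.319219
step 1→2:
  ẍ = (ẋ'−ẋ)/dt = (-1.567758016−-1.769848297)/0.019271 = 10.486756
  θ̈ = (θ̇'−θ̇)/dt = (0.677489396−0.823881494)/0.019271 = -7.596497
  sinθ=0.197026, cosθ=0.980398
  F = (M+m)·ẍ + m·l·cosθ·θ̈ − m·l·sinθ·θ̇² = 12.382332 + -1.683602 − 0.030233 = 10.668497
step 2→3:
  ẍ = (ẋ'−ẋ)/dt = (-1.681487391−-1.567758016)/0.019271 = -5.901581
  θ̈ = (θ̇'−θ̇)/dt = (0.815176991−0.677489396)/0.019271 = 7.144808
  sinθ=0.212566, cosθ=0.977147
  F = (M+m)·ẍ + m·l·cosθ·θ̈ − m·l·sinθ·θ̇² = -6.968345 + 1.578243 − 0.022056 = -5.412158
step 3→4:
  ẍ = (ẋ'−ẋ)/dt = (-1.977634037−-1.681487391)/0.019271 = -15.367477
  θ̈ = (θ̇'−θ̇)/dt = (1.116480538−0.815176991)/0.019271 = 15.635076
  sinθ=0.225305, cosθ=0.974288
  F = (M+m)·ẍ + m·l·cosθ·θ̈ − m·l·sinθ·θ̇² = -18.145287 + 3.443587 − 0.033845 = -14.735545
step 4→5:
  ẍ = (ẋ'−ẋ)/dt = (-1.699628474−-1.977634037)/0.019271 = 14.426110
  θ̈ = (θ̇'−θ̇)/dt = (0.912328388−1.116480538)/0.019271 = -10.593750
  sinθ=0.240582, cosθ=0.970629
  F = (M+m)·ẍ + m·l·cosθ·θ̈ − m·l·sinθ·θ̇² = 17.033759 + -2.324483 − 0.067794 = 14.641482
step 5→6:
  ẍ = (ẋ'−ẋ)/dt = (-1.647094660−-1.699628474)/0.019271 = 2.726055
  θ̈ = (θ̇'−θ̇)/dt = (0.911156138−0.912328388)/0.019271 = -0.060830
  sinθ=0.261408, cosθ=0.965228
  F = (M+m)·ẍ + m·l·cosθ·θ̈ − m·l·sinθ·θ̇² = 3.218814 + -0.013273 − 0.049186 = 3.156355
step 6→7:
  ẍ = (ẋ'−ẋ)/dt = (-1.417116086−-1.647094660)/0.019271 = 11.933920
  θ̈ = (θ̇'−θ̇)/dt = (0.758039800−0.911156138)/0.019271 = -7.945428
  sinθ=0.278337, cosθ=0.960483
  F = (M+m)·ẍ + m·l·cosθ·θ̈ − m·l·sinθ·θ̇² = 14.091084 + -1.725165 − 0.052237 = 12.313681

F_0 = -6.319219 N
F_1 = 10.668497 N
F_2 = -5.412158 N
F_3 = -14.735545 N
F_4 = 14.641482 N
F_5 = 3.156355 N
F_6 = 12.313681 N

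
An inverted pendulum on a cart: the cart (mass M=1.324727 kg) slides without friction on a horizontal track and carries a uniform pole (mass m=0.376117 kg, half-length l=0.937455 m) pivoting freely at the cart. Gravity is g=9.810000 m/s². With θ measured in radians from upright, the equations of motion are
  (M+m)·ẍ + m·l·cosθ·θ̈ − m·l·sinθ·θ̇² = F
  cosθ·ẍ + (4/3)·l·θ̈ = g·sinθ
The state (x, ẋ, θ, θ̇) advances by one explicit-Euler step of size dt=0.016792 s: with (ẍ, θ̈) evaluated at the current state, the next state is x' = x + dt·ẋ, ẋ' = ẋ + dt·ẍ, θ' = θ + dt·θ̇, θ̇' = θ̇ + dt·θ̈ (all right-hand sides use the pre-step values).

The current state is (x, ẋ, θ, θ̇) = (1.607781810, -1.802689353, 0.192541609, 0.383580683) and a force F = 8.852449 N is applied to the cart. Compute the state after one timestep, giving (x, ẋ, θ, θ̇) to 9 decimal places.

(1.577511050, -1.704661996, 0.198982696, 0.331822809)

sinθ=0.191354153, cosθ=0.981521058
temp = (F + m·l·θ̇²·sinθ)/(M+m) = (8.852449 + 0.009927154)/1.700844 = 5.210575546
θ̈ = (g·sinθ − cosθ·temp)/(l·(4/3 − m·cos²θ/(M+m))) = -3.082293600
ẍ = temp − m·l·θ̈·cosθ/(M+m) = 5.837741590
Euler: x'=1.607781810+0.016792·-1.802689353=1.577511050, ẋ'=-1.802689353+0.016792·5.837741590=-1.704661996
       θ'=0.192541609+0.016792·0.383580683=0.198982696, θ̇'=0.383580683+0.016792·-3.082293600=0.331822809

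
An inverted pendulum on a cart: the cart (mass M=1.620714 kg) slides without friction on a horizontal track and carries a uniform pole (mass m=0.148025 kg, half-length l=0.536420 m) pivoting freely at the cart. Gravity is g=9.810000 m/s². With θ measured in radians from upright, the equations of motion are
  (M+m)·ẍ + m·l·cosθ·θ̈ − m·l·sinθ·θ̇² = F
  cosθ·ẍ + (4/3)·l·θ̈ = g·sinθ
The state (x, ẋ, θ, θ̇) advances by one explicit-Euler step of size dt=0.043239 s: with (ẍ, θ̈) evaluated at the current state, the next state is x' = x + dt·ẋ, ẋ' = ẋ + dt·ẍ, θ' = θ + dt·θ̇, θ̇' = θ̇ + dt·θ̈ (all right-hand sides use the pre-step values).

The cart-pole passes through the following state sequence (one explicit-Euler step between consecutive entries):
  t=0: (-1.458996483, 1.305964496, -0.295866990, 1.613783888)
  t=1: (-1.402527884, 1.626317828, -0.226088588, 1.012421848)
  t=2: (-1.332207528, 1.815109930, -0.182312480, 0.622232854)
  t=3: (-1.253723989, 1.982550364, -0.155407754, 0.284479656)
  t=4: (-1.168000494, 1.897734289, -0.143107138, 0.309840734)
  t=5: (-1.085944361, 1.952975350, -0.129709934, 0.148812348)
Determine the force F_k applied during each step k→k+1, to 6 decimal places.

step 0→1:
  ẍ = (ẋ'−ẋ)/dt = (1.626317828−1.305964496)/0.043239 = 7.408898
  θ̈ = (θ̇'−θ̇)/dt = (1.012421848−1.613783888)/0.043239 = -13.907862
  sinθ=-0.291569, cosθ=0.956550
  F = (M+m)·ẍ + m·l·cosθ·θ̈ − m·l·sinθ·θ̇² = 13.104406 + -1.056350 − -0.060294 = 12.108350
step 1→2:
  ẍ = (ẋ'−ẋ)/dt = (1.815109930−1.626317828)/0.043239 = 4.366246
  θ̈ = (θ̇'−θ̇)/dt = (0.622232854−1.012421848)/0.043239 = -9.024006
  sinθ=-0.224167, cosθ=0.974551
  F = (M+m)·ẍ + m·l·cosθ·θ̈ − m·l·sinθ·θ̇² = 7.722749 + -0.698303 − -0.018245 = 7.042691
step 2→3:
  ẍ = (ẋ'−ẋ)/dt = (1.982550364−1.815109930)/0.043239 = 3.872440
  θ̈ = (θ̇'−θ̇)/dt = (0.284479656−0.622232854)/0.043239 = -7.811309
  sinθ=-0.181304, cosθ=0.983427
  F = (M+m)·ẍ + m·l·cosθ·θ̈ − m·l·sinθ·θ̇² = 6.849336 + -0.609967 − -0.005574 = 6.244943
step 3→4:
  ẍ = (ẋ'−ẋ)/dt = (1.897734289−1.982550364)/0.043239 = -1.961564
  θ̈ = (θ̇'−θ̇)/dt = (0.309840734−0.284479656)/0.043239 = 0.586532
  sinθ=-0.154783, cosθ=0.987948
  F = (M+m)·ẍ + m·l·cosθ·θ̈ − m·l·sinθ·θ̇² = -3.469495 + 0.046012 − -0.000995 = -3.422489
step 4→5:
  ẍ = (ẋ'−ẋ)/dt = (1.952975350−1.897734289)/0.043239 = 1.277575
  θ̈ = (θ̇'−θ̇)/dt = (0.148812348−0.309840734)/0.043239 = -3.724147
  sinθ=-0.142619, cosθ=0.989778
  F = (M+m)·ẍ + m·l·cosθ·θ̈ − m·l·sinθ·θ̇² = 2.259697 + -0.292688 − -0.001087 = 1.968096

F_0 = 12.108350 N
F_1 = 7.042691 N
F_2 = 6.244943 N
F_3 = -3.422489 N
F_4 = 1.968096 N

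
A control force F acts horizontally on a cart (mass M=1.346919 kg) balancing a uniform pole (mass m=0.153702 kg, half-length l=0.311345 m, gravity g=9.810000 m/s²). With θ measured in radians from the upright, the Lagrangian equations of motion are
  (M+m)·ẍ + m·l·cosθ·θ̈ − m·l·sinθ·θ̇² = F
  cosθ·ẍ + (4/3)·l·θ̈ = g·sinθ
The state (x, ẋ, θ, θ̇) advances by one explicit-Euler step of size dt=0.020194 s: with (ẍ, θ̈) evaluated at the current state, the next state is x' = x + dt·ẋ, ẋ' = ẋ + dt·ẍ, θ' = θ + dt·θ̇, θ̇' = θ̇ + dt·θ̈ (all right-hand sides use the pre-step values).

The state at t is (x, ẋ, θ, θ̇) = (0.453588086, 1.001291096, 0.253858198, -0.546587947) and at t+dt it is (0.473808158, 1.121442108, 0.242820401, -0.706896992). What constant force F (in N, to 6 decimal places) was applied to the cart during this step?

F = 8.557146 N

ẍ = (ẋ'−ẋ)/dt = (1.121442108−1.001291096)/0.020194 = 5.949837
θ̈ = (θ̇'−θ̇)/dt = (-0.706896992−-0.546587947)/0.020194 = -7.938449
sinθ=0.251140, cosθ=0.967951
F = (M+m)·ẍ + m·l·cosθ·θ̈ − m·l·sinθ·θ̇² = 8.928451 + -0.367714 − 0.003591 = 8.557146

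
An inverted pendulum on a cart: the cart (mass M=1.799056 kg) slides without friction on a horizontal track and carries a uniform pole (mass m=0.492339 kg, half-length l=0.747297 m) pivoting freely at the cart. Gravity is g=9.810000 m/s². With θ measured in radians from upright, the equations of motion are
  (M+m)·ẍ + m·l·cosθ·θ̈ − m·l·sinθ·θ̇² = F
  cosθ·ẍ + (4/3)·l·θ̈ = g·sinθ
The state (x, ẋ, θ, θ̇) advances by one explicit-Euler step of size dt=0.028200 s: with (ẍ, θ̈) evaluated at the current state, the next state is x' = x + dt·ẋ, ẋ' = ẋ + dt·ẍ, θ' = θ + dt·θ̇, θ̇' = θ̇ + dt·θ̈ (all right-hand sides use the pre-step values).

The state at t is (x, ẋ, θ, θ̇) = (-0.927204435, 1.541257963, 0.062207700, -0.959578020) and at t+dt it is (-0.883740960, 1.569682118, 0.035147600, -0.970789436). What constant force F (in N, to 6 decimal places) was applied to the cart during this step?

ẍ = (ẋ'−ẋ)/dt = (1.569682118−1.541257963)/0.028200 = 1.007949
θ̈ = (θ̇'−θ̇)/dt = (-0.970789436−-0.959578020)/0.028200 = -0.397568
sinθ=0.062168, cosθ=0.998066
F = (M+m)·ẍ + m·l·cosθ·θ̈ − m·l·sinθ·θ̇² = 2.309609 + -0.145992 − 0.021061 = 2.142556

F = 2.142556 N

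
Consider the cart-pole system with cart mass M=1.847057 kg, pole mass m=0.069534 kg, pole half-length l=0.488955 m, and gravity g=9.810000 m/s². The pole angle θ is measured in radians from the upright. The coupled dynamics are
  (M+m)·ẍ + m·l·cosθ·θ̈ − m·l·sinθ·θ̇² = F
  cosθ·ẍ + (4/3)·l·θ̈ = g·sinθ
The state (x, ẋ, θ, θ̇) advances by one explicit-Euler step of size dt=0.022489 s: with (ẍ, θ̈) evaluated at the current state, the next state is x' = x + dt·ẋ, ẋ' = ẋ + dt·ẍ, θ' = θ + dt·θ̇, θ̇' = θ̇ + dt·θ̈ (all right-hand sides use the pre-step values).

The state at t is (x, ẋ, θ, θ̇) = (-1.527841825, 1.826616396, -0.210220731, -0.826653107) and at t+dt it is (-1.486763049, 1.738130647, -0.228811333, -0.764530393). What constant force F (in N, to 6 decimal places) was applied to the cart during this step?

ẍ = (ẋ'−ẋ)/dt = (1.738130647−1.826616396)/0.022489 = -3.934624
θ̈ = (θ̇'−θ̇)/dt = (-0.764530393−-0.826653107)/0.022489 = 2.762360
sinθ=-0.208676, cosθ=0.977985
F = (M+m)·ẍ + m·l·cosθ·θ̈ − m·l·sinθ·θ̇² = -7.541064 + 0.091850 − -0.004848 = -7.444366

F = -7.444366 N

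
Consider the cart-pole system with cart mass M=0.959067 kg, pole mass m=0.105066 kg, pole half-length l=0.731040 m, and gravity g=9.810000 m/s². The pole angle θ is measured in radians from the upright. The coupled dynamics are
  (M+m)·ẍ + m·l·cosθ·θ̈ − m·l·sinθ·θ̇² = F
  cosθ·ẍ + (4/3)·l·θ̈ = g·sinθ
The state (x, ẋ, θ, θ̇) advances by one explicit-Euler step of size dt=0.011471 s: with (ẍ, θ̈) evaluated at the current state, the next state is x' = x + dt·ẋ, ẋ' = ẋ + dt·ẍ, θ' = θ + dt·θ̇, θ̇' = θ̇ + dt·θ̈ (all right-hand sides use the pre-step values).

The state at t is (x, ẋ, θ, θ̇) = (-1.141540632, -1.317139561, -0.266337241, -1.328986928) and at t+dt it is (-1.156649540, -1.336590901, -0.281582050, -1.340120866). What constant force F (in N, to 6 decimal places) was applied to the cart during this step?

F = -1.840664 N

ẍ = (ẋ'−ẋ)/dt = (-1.336590901−-1.317139561)/0.011471 = -1.695697
θ̈ = (θ̇'−θ̇)/dt = (-1.340120866−-1.328986928)/0.011471 = -0.970616
sinθ=-0.263200, cosθ=0.964741
F = (M+m)·ẍ + m·l·cosθ·θ̈ − m·l·sinθ·θ̇² = -1.804447 + -0.071922 − -0.035705 = -1.840664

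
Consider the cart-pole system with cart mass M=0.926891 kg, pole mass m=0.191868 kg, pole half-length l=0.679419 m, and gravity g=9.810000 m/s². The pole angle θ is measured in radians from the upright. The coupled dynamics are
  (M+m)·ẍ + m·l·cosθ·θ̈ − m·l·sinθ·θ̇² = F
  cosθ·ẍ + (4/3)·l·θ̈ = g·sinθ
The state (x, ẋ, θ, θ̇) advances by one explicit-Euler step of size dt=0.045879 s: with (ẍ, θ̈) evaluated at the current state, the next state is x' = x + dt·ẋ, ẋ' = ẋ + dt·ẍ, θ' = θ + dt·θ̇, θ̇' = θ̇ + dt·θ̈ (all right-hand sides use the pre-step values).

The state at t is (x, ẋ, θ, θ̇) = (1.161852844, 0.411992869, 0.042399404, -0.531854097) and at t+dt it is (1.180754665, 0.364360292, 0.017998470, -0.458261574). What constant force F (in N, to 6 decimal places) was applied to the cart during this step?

ẍ = (ẋ'−ẋ)/dt = (0.364360292−0.411992869)/0.045879 = -1.038222
θ̈ = (θ̇'−θ̇)/dt = (-0.458261574−-0.531854097)/0.045879 = 1.604057
sinθ=0.042387, cosθ=0.999101
F = (M+m)·ẍ + m·l·cosθ·θ̈ − m·l·sinθ·θ̇² = -1.161520 + 0.208915 − 0.001563 = -0.954168

F = -0.954168 N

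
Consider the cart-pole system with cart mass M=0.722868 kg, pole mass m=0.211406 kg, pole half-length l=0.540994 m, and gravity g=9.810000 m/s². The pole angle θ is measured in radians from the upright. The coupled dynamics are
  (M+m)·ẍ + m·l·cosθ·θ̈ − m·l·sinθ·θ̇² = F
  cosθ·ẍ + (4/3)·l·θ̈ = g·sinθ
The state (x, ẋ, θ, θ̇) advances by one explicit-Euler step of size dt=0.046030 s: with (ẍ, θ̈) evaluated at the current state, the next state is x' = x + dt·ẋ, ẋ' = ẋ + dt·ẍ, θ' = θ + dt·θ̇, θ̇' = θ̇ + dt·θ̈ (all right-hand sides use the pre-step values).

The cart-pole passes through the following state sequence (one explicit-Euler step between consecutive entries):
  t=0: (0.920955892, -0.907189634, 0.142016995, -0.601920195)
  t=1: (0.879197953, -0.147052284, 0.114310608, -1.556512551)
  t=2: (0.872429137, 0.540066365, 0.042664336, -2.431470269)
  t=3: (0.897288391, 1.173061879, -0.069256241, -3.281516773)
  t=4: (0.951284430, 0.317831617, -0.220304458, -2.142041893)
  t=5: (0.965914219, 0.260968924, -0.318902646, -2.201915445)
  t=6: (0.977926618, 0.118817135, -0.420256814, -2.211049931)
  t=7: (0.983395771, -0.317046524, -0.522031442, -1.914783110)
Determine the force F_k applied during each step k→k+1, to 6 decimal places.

step 0→1:
  ẍ = (ẋ'−ẋ)/dt = (-0.147052284−-0.907189634)/0.046030 = 16.513955
  θ̈ = (θ̇'−θ̇)/dt = (-1.556512551−-0.601920195)/0.046030 = -20.738483
  sinθ=0.141540, cosθ=0.989933
  F = (M+m)·ẍ + m·l·cosθ·θ̈ − m·l·sinθ·θ̇² = 15.428559 + -2.347969 − 0.005865 = 13.074725
step 1→2:
  ẍ = (ẋ'−ẋ)/dt = (0.540066365−-0.147052284)/0.046030 = 14.927627
  θ̈ = (θ̇'−θ̇)/dt = (-2.431470269−-1.556512551)/0.046030 = -19.008423
  sinθ=0.114062, cosθ=0.993474
  F = (M+m)·ẍ + m·l·cosθ·θ̈ − m·l·sinθ·θ̇² = 13.946493 + -2.159793 − 0.031605 = 11.755095
step 2→3:
  ẍ = (ẋ'−ẋ)/dt = (1.173061879−0.540066365)/0.046030 = 13.751803
  θ̈ = (θ̇'−θ̇)/dt = (-3.281516773−-2.431470269)/0.046030 = -18.467228
  sinθ=0.042651, cosθ=0.999090
  F = (M+m)·ẍ + m·l·cosθ·θ̈ − m·l·sinθ·θ̇² = 12.847952 + -2.110163 − 0.028839 = 10.708950
step 3→4:
  ẍ = (ẋ'−ẋ)/dt = (0.317831617−1.173061879)/0.046030 = -18.579845
  θ̈ = (θ̇'−θ̇)/dt = (-2.142041893−-3.281516773)/0.046030 = 24.755048
  sinθ=-0.069201, cosθ=0.997603
  F = (M+m)·ẍ + m·l·cosθ·θ̈ − m·l·sinθ·θ̇² = -17.358666 + 2.824432 − -0.085226 = -14.449008
step 4→5:
  ẍ = (ẋ'−ẋ)/dt = (0.260968924−0.317831617)/0.046030 = -1.235340
  θ̈ = (θ̇'−θ̇)/dt = (-2.201915445−-2.142041893)/0.046030 = -1.300751
  sinθ=-0.218527, cosθ=0.975831
  F = (M+m)·ẍ + m·l·cosθ·θ̈ − m·l·sinθ·θ̇² = -1.154146 + -0.145171 − -0.114675 = -1.184641
step 5→6:
  ẍ = (ẋ'−ẋ)/dt = (0.118817135−0.260968924)/0.046030 = -3.088242
  θ̈ = (θ̇'−θ̇)/dt = (-2.211049931−-2.201915445)/0.046030 = -0.198446
  sinθ=-0.313525, cosθ=0.949580
  F = (M+m)·ẍ + m·l·cosθ·θ̈ − m·l·sinθ·θ̇² = -2.885264 + -0.021552 − -0.173853 = -2.732963
step 6→7:
  ẍ = (ẋ'−ẋ)/dt = (-0.317046524−0.118817135)/0.046030 = -9.469121
  θ̈ = (θ̇'−θ̇)/dt = (-1.914783110−-2.211049931)/0.046030 = 6.436385
  sinθ=-0.407995, cosθ=0.912984
  F = (M+m)·ẍ + m·l·cosθ·θ̈ − m·l·sinθ·θ̇² = -8.846754 + 0.672071 − -0.228119 = -7.946564

F_0 = 13.074725 N
F_1 = 11.755095 N
F_2 = 10.708950 N
F_3 = -14.449008 N
F_4 = -1.184641 N
F_5 = -2.732963 N
F_6 = -7.946564 N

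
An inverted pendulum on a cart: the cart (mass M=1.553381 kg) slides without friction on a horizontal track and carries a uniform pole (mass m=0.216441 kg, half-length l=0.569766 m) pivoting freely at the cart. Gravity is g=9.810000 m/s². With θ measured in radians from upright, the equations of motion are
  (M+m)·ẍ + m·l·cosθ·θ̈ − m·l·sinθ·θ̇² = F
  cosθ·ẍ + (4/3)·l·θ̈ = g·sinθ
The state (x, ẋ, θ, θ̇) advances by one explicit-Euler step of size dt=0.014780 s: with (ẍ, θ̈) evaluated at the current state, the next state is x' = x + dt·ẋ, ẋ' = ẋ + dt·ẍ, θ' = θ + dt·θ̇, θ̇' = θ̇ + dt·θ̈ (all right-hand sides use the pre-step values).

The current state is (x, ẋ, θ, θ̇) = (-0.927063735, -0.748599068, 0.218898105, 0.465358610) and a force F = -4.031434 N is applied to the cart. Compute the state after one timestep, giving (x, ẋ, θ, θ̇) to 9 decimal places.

(-0.938128029, -0.788526101, 0.225776105, 0.558107000)

sinθ=0.217154154, cosθ=0.976137323
temp = (F + m·l·θ̇²·sinθ)/(M+m) = (-4.031434 + 0.005799355)/1.769822 = -2.274598601
θ̈ = (g·sinθ − cosθ·temp)/(l·(4/3 − m·cos²θ/(M+m))) = 6.275263220
ẍ = temp − m·l·θ̈·cosθ/(M+m) = -2.701423099
Euler: x'=-0.927063735+0.014780·-0.748599068=-0.938128029, ẋ'=-0.748599068+0.014780·-2.701423099=-0.788526101
       θ'=0.218898105+0.014780·0.465358610=0.225776105, θ̇'=0.465358610+0.014780·6.275263220=0.558107000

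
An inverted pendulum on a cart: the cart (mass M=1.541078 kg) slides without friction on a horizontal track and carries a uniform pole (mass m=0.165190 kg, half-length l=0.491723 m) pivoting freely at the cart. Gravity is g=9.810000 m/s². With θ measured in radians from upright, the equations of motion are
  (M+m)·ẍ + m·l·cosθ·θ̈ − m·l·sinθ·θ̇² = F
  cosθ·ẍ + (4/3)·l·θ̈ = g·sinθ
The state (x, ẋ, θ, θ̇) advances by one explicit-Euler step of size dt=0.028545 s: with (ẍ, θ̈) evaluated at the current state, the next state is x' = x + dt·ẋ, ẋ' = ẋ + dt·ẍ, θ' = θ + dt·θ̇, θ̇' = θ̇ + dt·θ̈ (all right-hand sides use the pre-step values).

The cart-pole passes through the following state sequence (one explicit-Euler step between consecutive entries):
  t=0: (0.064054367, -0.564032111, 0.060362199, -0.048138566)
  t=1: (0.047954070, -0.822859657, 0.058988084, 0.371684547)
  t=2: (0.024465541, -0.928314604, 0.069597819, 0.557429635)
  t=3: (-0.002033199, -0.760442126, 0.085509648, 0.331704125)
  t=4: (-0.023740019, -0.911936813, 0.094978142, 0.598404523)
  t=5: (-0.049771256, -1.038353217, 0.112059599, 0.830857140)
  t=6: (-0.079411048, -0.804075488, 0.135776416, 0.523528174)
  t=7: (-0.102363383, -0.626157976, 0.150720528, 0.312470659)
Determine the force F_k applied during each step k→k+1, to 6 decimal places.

F_0 = -14.278869 N
F_1 = -5.776559 N
F_2 = 9.391997 N
F_3 = -8.300158 N
F_4 = -6.900771 N
F_5 = 13.128553 N
F_6 = 10.036889 N

step 0→1:
  ẍ = (ẋ'−ẋ)/dt = (-0.822859657−-0.564032111)/0.028545 = -9.067351
  θ̈ = (θ̇'−θ̇)/dt = (0.371684547−-0.048138566)/0.028545 = 14.707413
  sinθ=0.060326, cosθ=0.998179
  F = (M+m)·ẍ + m·l·cosθ·θ̈ − m·l·sinθ·θ̇² = -15.471332 + 1.192474 − 0.000011 = -14.278869
step 1→2:
  ẍ = (ẋ'−ẋ)/dt = (-0.928314604−-0.822859657)/0.028545 = -3.694340
  θ̈ = (θ̇'−θ̇)/dt = (0.557429635−0.371684547)/0.028545 = 6.507097
  sinθ=0.058954, cosθ=0.998261
  F = (M+m)·ẍ + m·l·cosθ·θ̈ − m·l·sinθ·θ̇² = -6.303535 + 0.527637 − 0.000662 = -5.776559
step 2→3:
  ẍ = (ẋ'−ẋ)/dt = (-0.760442126−-0.928314604)/0.028545 = 5.880977
  θ̈ = (θ̇'−θ̇)/dt = (0.331704125−0.557429635)/0.028545 = -7.907707
  sinθ=0.069542, cosθ=0.997579
  F = (M+m)·ẍ + m·l·cosθ·θ̈ − m·l·sinθ·θ̇² = 10.034522 + -0.640770 − 0.001755 = 9.391997
step 3→4:
  ẍ = (ẋ'−ẋ)/dt = (-0.911936813−-0.760442126)/0.028545 = -5.307223
  θ̈ = (θ̇'−θ̇)/dt = (0.598404523−0.331704125)/0.028545 = 9.343156
  sinθ=0.085405, cosθ=0.996346
  F = (M+m)·ẍ + m·l·cosθ·θ̈ − m·l·sinθ·θ̇² = -9.055545 + 0.756150 − 0.000763 = -8.300158
step 4→5:
  ẍ = (ẋ'−ẋ)/dt = (-1.038353217−-0.911936813)/0.028545 = -4.428671
  θ̈ = (θ̇'−θ̇)/dt = (0.830857140−0.598404523)/0.028545 = 8.143374
  sinθ=0.094835, cosθ=0.995493
  F = (M+m)·ẍ + m·l·cosθ·θ̈ − m·l·sinθ·θ̇² = -7.556499 + 0.658486 − 0.002758 = -6.900771
step 5→6:
  ẍ = (ẋ'−ẋ)/dt = (-0.804075488−-1.038353217)/0.028545 = 8.207312
  θ̈ = (θ̇'−θ̇)/dt = (0.523528174−0.830857140)/0.028545 = -10.766473
  sinθ=0.111825, cosθ=0.993728
  F = (M+m)·ẍ + m·l·cosθ·θ̈ − m·l·sinθ·θ̇² = 14.003874 + -0.869051 − 0.006270 = 13.128553
step 6→7:
  ẍ = (ẋ'−ẋ)/dt = (-0.626157976−-0.804075488)/0.028545 = 6.232878
  θ̈ = (θ̇'−θ̇)/dt = (0.312470659−0.523528174)/0.028545 = -7.393852
  sinθ=0.135360, cosθ=0.990797
  F = (M+m)·ẍ + m·l·cosθ·θ̈ − m·l·sinθ·θ̇² = 10.634961 + -0.595058 − 0.003014 = 10.036889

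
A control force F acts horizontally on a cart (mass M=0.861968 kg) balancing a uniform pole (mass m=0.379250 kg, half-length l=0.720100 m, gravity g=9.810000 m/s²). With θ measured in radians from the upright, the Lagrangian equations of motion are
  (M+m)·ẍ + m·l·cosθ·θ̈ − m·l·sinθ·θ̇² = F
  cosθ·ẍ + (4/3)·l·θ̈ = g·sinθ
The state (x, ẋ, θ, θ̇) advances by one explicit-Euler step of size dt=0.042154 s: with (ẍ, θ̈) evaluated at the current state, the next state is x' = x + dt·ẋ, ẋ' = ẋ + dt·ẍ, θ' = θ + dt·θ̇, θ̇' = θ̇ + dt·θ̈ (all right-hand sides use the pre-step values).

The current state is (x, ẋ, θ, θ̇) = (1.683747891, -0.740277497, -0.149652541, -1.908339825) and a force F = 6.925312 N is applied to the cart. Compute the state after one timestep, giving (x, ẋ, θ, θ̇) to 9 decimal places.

(1.652542233, -0.425648831, -0.230096698, -2.296585099)

sinθ=-0.149094566, cosθ=0.988822942
temp = (F + m·l·θ̇²·sinθ)/(M+m) = (6.925312 + -0.148283095)/1.241218 = 5.459982779
θ̈ = (g·sinθ − cosθ·temp)/(l·(4/3 − m·cos²θ/(M+m))) = -9.210164489
ẍ = temp − m·l·θ̈·cosθ/(M+m) = 7.463791470
Euler: x'=1.683747891+0.042154·-0.740277497=1.652542233, ẋ'=-0.740277497+0.042154·7.463791470=-0.425648831
       θ'=-0.149652541+0.042154·-1.908339825=-0.230096698, θ̇'=-1.908339825+0.042154·-9.210164489=-2.296585099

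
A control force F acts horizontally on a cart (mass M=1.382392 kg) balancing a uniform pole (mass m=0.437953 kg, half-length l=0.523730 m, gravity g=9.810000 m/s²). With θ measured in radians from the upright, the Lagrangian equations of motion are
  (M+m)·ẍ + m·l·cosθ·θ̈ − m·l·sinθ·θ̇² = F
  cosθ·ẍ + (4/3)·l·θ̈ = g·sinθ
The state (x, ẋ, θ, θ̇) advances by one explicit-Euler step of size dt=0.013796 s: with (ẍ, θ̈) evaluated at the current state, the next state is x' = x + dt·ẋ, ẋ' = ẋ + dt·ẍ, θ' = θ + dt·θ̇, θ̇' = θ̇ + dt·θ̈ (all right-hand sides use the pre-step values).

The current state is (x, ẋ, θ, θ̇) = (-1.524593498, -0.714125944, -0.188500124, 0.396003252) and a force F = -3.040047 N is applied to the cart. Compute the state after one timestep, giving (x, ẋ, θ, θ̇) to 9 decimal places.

(-1.534445580, -0.736642021, -0.183036863, 0.391358694)

sinθ=-0.187385799, cosθ=0.982286395
temp = (F + m·l·θ̇²·sinθ)/(M+m) = (-3.040047 + -0.006740143)/1.820345 = -1.673741595
θ̈ = (g·sinθ − cosθ·temp)/(l·(4/3 − m·cos²θ/(M+m))) = -0.336659739
ẍ = temp − m·l·θ̈·cosθ/(M+m) = -1.632072836
Euler: x'=-1.524593498+0.013796·-0.714125944=-1.534445580, ẋ'=-0.714125944+0.013796·-1.632072836=-0.736642021
       θ'=-0.188500124+0.013796·0.396003252=-0.183036863, θ̇'=0.396003252+0.013796·-0.336659739=0.391358694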